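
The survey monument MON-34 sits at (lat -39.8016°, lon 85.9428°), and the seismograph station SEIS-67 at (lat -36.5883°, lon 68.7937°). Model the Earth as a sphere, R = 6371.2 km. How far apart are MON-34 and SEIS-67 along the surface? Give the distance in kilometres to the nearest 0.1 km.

Δφ = 3.2133°,  Δλ = -17.1491°
a = sin²(Δφ/2) + cos φ₁ cos φ₂ sin²(Δλ/2) = 0.014499
c = 2·arcsin(√a) = 0.241409 rad = 13.8317°
d = R·c = 6371.2 × 0.241409 = 1538.1 km

1538.1 km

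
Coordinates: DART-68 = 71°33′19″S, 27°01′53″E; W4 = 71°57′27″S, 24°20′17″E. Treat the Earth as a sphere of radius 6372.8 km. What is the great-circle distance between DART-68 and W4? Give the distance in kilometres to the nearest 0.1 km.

DART-68: φ = -71.55528°, λ = +27.03139°
W4: φ = -71.95750°, λ = +24.33806°
Δφ = -0.4022°,  Δλ = -2.6933°
a = sin²(Δφ/2) + cos φ₁ cos φ₂ sin²(Δλ/2) = 0.000066
c = 2·arcsin(√a) = 0.016303 rad = 0.9341°
d = R·c = 6372.8 × 0.016303 = 103.9 km

103.9 km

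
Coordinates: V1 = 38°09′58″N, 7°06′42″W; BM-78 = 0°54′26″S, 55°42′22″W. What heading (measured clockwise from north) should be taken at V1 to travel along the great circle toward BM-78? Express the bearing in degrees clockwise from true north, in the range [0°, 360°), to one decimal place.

V1: φ = +38.16611°, λ = -7.11167°
BM-78: φ = -0.90722°, λ = -55.70611°
Δλ = -48.5944°
y = sin Δλ · cos φ₂ = -0.749953
x = cos φ₁ sin φ₂ − sin φ₁ cos φ₂ cos Δλ = -0.421096
θ = atan2(y, x) = -119.3140° → 240.6860° (mod 360°)

240.7°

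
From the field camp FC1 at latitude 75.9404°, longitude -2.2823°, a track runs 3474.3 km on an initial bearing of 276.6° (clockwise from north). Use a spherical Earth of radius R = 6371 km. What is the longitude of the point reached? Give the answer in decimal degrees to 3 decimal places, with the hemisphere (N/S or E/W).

δ = d/R = 3474.3/6371 = 0.545330 rad
φ₂ = arcsin(sin φ₁ cos δ + cos φ₁ sin δ cos θ)
   = arcsin(0.97004·0.85496 + 0.24293·0.51870·0.11494) = 57.54654°
λ₂ = λ₁ + atan2(sin θ sin δ cos φ₁, cos δ − sin φ₁ sin φ₂) = -76.06532°

76.065°W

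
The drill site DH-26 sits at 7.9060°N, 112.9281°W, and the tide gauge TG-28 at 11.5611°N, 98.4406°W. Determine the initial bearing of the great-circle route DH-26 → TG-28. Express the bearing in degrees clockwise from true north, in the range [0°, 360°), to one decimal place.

74.5°

Δλ = 14.4875°
y = sin Δλ · cos φ₂ = 0.245093
x = cos φ₁ sin φ₂ − sin φ₁ cos φ₂ cos Δλ = 0.068035
θ = atan2(y, x) = 74.4859° → 74.4859° (mod 360°)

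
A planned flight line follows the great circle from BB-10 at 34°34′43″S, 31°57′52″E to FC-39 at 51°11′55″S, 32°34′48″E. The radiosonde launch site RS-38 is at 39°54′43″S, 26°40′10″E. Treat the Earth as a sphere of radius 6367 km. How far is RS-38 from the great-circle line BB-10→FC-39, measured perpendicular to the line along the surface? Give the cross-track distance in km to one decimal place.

465.2 km

BB-10: φ = -34.57861°, λ = +31.96444°
FC-39: φ = -51.19861°, λ = +32.58000°
RS-38: φ = -39.91194°, λ = +26.66944°
δ₁₃ = central angle BB-10→RS-38 = 0.118595 rad  (haversine)
θ₁₃ = bearing BB-10→RS-38 = 216.745°,  θ₁₂ = bearing BB-10→FC-39 = 178.652°
dₓₜ = R·arcsin(sin δ₁₃ · sin(θ₁₃ − θ₁₂)) = 6367·arcsin(0.11832·sin(38.094°)) = 465.176 km
|dₓₜ| = 465.176 km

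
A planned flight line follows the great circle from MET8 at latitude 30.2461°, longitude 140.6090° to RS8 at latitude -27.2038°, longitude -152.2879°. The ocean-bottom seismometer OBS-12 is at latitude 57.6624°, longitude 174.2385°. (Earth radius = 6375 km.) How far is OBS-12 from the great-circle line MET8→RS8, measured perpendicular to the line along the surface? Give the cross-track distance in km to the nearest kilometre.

3977 km

δ₁₃ = central angle MET8→OBS-12 = 0.626052 rad  (haversine)
θ₁₃ = bearing MET8→OBS-12 = 30.370°,  θ₁₂ = bearing MET8→RS8 = 124.790°
dₓₜ = R·arcsin(sin δ₁₃ · sin(θ₁₃ − θ₁₂)) = 6375·arcsin(0.58595·sin(-94.421°)) = -3977.377 km
|dₓₜ| = 3977.377 km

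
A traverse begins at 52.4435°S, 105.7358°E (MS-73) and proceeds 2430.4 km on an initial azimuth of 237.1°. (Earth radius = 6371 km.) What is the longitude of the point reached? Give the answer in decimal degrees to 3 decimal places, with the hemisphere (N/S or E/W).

δ = d/R = 2430.4/6371 = 0.381479 rad
φ₂ = arcsin(sin φ₁ cos δ + cos φ₁ sin δ cos θ)
   = arcsin(-0.79275·0.92812 + 0.60954·0.37229·-0.54317) = -59.20759°
λ₂ = λ₁ + atan2(sin θ sin δ cos φ₁, cos δ − sin φ₁ sin φ₂) = 68.10278°

68.103°E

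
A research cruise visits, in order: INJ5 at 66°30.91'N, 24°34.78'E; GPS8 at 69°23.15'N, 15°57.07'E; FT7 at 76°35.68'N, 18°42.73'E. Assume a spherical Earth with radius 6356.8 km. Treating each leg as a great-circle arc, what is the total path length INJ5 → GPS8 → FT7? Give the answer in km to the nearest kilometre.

1284 km

INJ5: φ = +66.51517°, λ = +24.57967°
GPS8: φ = +69.38583°, λ = +15.95117°
FT7: φ = +76.59467°, λ = +18.71217°
INJ5→GPS8: c = 0.075421 rad, d = 479.44 km
GPS8→FT7: c = 0.126571 rad, d = 804.58 km
Total = 479.44 + 804.58 = 1284.02 km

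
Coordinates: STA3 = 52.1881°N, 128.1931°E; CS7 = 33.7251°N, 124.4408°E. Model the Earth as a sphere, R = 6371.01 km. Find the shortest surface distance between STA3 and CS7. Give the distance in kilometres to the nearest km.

2075 km

Δφ = -18.4630°,  Δλ = -3.7523°
a = sin²(Δφ/2) + cos φ₁ cos φ₂ sin²(Δλ/2) = 0.026282
c = 2·arcsin(√a) = 0.325674 rad = 18.6597°
d = R·c = 6371.01 × 0.325674 = 2074.9 km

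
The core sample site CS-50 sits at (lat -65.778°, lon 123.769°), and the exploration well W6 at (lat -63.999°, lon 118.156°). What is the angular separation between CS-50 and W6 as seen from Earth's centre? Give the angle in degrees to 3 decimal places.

Δφ = 1.7790°,  Δλ = -5.6130°
a = sin²(Δφ/2) + cos φ₁ cos φ₂ sin²(Δλ/2) = 0.000672
c = 2·arcsin(√a) = 0.051859 rad = 2.9713°

2.971°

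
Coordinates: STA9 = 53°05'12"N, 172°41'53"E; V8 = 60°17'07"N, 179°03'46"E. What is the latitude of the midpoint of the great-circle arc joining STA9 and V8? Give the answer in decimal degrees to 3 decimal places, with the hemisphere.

56.726°N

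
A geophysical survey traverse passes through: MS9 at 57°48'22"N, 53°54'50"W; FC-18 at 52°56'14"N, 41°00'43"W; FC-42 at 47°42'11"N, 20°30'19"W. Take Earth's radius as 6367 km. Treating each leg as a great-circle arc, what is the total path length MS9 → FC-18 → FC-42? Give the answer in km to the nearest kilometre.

MS9: φ = +57.80611°, λ = -53.91389°
FC-18: φ = +52.93722°, λ = -41.01194°
FC-42: φ = +47.70306°, λ = -20.50528°
MS9→FC-18: c = 0.153220 rad, d = 975.55 km
FC-18→FC-42: c = 0.245037 rad, d = 1560.15 km
Total = 975.55 + 1560.15 = 2535.70 km

2536 km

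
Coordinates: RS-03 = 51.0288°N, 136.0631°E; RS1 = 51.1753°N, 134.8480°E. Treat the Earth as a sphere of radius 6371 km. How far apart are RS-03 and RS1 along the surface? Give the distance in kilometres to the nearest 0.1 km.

86.4 km

Δφ = 0.1465°,  Δλ = -1.2151°
a = sin²(Δφ/2) + cos φ₁ cos φ₂ sin²(Δλ/2) = 0.000046
c = 2·arcsin(√a) = 0.013560 rad = 0.7769°
d = R·c = 6371 × 0.013560 = 86.4 km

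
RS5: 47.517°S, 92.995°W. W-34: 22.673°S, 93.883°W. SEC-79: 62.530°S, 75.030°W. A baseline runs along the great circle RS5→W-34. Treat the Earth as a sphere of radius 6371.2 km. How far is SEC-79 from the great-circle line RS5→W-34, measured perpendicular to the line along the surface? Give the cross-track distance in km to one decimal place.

848.7 km

δ₁₃ = central angle RS5→SEC-79 = 0.315382 rad  (haversine)
θ₁₃ = bearing RS5→SEC-79 = 152.697°,  θ₁₂ = bearing RS5→W-34 = 358.050°
dₓₜ = R·arcsin(sin δ₁₃ · sin(θ₁₃ − θ₁₂)) = 6371.2·arcsin(0.31018·sin(-205.353°)) = 848.710 km
|dₓₜ| = 848.710 km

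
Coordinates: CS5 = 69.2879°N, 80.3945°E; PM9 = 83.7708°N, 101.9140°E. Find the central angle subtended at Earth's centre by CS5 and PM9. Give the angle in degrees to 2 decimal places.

15.08°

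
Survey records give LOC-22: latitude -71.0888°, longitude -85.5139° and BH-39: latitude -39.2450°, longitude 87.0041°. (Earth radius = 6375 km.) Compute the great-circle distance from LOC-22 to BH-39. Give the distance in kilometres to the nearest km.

Δφ = 31.8438°,  Δλ = 172.5180°
a = sin²(Δφ/2) + cos φ₁ cos φ₂ sin²(Δλ/2) = 0.325187
c = 2·arcsin(√a) = 1.213625 rad = 69.5356°
d = R·c = 6375 × 1.213625 = 7736.9 km

7737 km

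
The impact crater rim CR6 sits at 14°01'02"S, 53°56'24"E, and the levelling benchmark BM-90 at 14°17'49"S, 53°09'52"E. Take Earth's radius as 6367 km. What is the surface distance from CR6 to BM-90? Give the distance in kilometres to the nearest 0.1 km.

CR6: φ = -14.01722°, λ = +53.94000°
BM-90: φ = -14.29694°, λ = +53.16444°
Δφ = -0.2797°,  Δλ = -0.7756°
a = sin²(Δφ/2) + cos φ₁ cos φ₂ sin²(Δλ/2) = 0.000049
c = 2·arcsin(√a) = 0.014003 rad = 0.8023°
d = R·c = 6367 × 0.014003 = 89.2 km

89.2 km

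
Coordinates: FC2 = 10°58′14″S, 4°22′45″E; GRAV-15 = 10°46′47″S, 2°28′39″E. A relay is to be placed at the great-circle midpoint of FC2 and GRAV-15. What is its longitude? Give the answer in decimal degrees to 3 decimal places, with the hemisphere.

3.428°E

FC2: φ = -10.97056°, λ = +4.37917°
GRAV-15: φ = -10.77972°, λ = +2.47750°
Bx = cos φ₂ cos Δλ = 0.981812,  By = cos φ₂ sin Δλ = -0.032599
φₘ = atan2(sin φ₁ + sin φ₂, √((cos φ₁ + Bx)² + By²)) = -10.87660°
λₘ = λ₁ + atan2(By, cos φ₁ + Bx) = 3.42803°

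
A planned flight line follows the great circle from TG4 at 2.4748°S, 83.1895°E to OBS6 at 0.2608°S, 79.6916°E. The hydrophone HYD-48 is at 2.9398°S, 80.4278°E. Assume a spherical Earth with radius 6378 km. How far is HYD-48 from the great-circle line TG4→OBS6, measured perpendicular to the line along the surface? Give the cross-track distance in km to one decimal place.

208.0 km

δ₁₃ = central angle TG4→HYD-48 = 0.048826 rad  (haversine)
θ₁₃ = bearing TG4→HYD-48 = 260.369°,  θ₁₂ = bearing TG4→OBS6 = 302.288°
dₓₜ = R·arcsin(sin δ₁₃ · sin(θ₁₃ − θ₁₂)) = 6378·arcsin(0.04881·sin(-41.919°)) = -208.003 km
|dₓₜ| = 208.003 km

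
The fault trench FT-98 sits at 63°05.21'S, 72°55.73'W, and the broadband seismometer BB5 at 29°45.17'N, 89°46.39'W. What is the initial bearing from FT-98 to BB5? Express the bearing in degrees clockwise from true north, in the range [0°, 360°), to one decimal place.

345.4°

FT-98: φ = -63.08683°, λ = -72.92883°
BB5: φ = +29.75283°, λ = -89.77317°
Δλ = -16.8443°
y = sin Δλ · cos φ₂ = -0.251573
x = cos φ₁ sin φ₂ − sin φ₁ cos φ₂ cos Δλ = 0.965558
θ = atan2(y, x) = -14.6036° → 345.3964° (mod 360°)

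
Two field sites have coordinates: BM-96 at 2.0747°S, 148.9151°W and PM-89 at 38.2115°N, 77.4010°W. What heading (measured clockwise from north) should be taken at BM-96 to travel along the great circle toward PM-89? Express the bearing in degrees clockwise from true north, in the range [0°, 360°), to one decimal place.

49.9°

Δλ = 71.5141°
y = sin Δλ · cos φ₂ = 0.745190
x = cos φ₁ sin φ₂ − sin φ₁ cos φ₂ cos Δλ = 0.627180
θ = atan2(y, x) = 49.9148° → 49.9148° (mod 360°)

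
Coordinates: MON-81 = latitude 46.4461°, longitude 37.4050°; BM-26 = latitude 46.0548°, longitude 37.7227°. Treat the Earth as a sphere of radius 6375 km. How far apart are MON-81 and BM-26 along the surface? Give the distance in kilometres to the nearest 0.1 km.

Δφ = -0.3913°,  Δλ = 0.3177°
a = sin²(Δφ/2) + cos φ₁ cos φ₂ sin²(Δλ/2) = 0.000015
c = 2·arcsin(√a) = 0.007832 rad = 0.4488°
d = R·c = 6375 × 0.007832 = 49.9 km

49.9 km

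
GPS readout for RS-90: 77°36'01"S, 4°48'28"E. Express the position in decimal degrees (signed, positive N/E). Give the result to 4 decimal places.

lat: 77.6003° S → -77.6003°
lon: 4.8078° E → +4.8078°

-77.6003°, +4.8078°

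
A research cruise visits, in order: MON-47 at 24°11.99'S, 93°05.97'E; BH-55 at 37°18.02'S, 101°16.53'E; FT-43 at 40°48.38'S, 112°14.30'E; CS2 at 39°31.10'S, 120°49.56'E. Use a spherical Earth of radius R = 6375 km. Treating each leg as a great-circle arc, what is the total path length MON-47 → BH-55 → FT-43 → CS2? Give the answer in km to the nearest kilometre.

MON-47: φ = -24.19983°, λ = +93.09950°
BH-55: φ = -37.30033°, λ = +101.27550°
FT-43: φ = -40.80633°, λ = +112.23833°
CS2: φ = -39.51833°, λ = +120.82600°
MON-47→BH-55: c = 0.259185 rad, d = 1652.30 km
BH-55→FT-43: c = 0.160545 rad, d = 1023.47 km
FT-43→CS2: c = 0.116677 rad, d = 743.82 km
Total = 1652.30 + 1023.47 + 743.82 = 3419.59 km

3420 km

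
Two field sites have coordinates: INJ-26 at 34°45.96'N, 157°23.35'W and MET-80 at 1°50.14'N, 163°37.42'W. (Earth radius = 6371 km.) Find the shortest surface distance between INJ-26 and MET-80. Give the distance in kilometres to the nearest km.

INJ-26: φ = +34.76600°, λ = -157.38917°
MET-80: φ = +1.83567°, λ = -163.62367°
Δφ = -32.9303°,  Δλ = -6.2345°
a = sin²(Δφ/2) + cos φ₁ cos φ₂ sin²(Δλ/2) = 0.082762
c = 2·arcsin(√a) = 0.583615 rad = 33.4387°
d = R·c = 6371 × 0.583615 = 3718.2 km

3718 km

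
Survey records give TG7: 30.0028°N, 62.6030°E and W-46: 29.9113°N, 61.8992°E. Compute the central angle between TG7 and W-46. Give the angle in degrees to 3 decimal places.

0.617°

Δφ = -0.0915°,  Δλ = -0.7038°
a = sin²(Δφ/2) + cos φ₁ cos φ₂ sin²(Δλ/2) = 0.000029
c = 2·arcsin(√a) = 0.010762 rad = 0.6166°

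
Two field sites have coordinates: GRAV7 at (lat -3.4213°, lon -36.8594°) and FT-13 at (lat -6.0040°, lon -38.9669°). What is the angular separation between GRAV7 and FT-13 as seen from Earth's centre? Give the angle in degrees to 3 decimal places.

Δφ = -2.5827°,  Δλ = -2.1075°
a = sin²(Δφ/2) + cos φ₁ cos φ₂ sin²(Δλ/2) = 0.000844
c = 2·arcsin(√a) = 0.058099 rad = 3.3288°

3.329°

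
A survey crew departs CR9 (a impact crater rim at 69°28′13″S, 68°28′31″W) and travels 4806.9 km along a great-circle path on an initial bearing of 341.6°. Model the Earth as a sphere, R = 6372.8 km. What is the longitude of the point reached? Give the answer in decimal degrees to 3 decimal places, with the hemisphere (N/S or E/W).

82.520°W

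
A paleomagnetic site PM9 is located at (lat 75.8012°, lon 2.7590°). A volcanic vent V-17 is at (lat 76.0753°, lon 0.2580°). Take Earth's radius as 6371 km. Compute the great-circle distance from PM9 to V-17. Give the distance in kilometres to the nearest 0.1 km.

Δφ = 0.2741°,  Δλ = -2.5010°
a = sin²(Δφ/2) + cos φ₁ cos φ₂ sin²(Δλ/2) = 0.000034
c = 2·arcsin(√a) = 0.011634 rad = 0.6666°
d = R·c = 6371 × 0.011634 = 74.1 km

74.1 km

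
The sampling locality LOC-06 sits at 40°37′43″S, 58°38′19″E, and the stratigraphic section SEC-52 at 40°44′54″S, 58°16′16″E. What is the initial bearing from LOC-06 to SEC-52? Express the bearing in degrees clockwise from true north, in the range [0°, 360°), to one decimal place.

246.6°

LOC-06: φ = -40.62861°, λ = +58.63861°
SEC-52: φ = -40.74833°, λ = +58.27111°
Δλ = -0.3675°
y = sin Δλ · cos φ₂ = -0.004859
x = cos φ₁ sin φ₂ − sin φ₁ cos φ₂ cos Δλ = -0.002100
θ = atan2(y, x) = -113.3696° → 246.6304° (mod 360°)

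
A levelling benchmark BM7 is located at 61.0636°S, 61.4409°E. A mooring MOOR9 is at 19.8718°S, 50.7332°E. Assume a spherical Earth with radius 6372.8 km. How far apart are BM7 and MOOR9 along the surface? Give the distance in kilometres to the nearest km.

Δφ = 41.1918°,  Δλ = -10.7077°
a = sin²(Δφ/2) + cos φ₁ cos φ₂ sin²(Δλ/2) = 0.127707
c = 2·arcsin(√a) = 0.730882 rad = 41.8764°
d = R·c = 6372.8 × 0.730882 = 4657.8 km

4658 km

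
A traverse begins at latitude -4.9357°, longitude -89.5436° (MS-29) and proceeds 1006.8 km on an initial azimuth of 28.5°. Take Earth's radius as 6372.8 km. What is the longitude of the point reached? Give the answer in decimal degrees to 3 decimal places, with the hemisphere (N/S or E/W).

δ = d/R = 1006.8/6372.8 = 0.157984 rad
φ₂ = arcsin(sin φ₁ cos δ + cos φ₁ sin δ cos θ)
   = arcsin(-0.08604·0.98755 + 0.99629·0.15733·0.87882) = 3.02566°
λ₂ = λ₁ + atan2(sin θ sin δ cos φ₁, cos δ − sin φ₁ sin φ₂) = -85.23232°

85.232°W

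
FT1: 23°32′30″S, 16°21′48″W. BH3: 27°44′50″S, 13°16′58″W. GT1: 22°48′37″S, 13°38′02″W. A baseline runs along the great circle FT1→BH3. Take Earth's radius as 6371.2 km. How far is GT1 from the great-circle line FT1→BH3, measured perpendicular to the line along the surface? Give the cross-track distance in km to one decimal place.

277.8 km

FT1: φ = -23.54167°, λ = -16.36333°
BH3: φ = -27.74722°, λ = -13.28278°
GT1: φ = -22.81028°, λ = -13.63389°
δ₁₃ = central angle FT1→GT1 = 0.045615 rad  (haversine)
θ₁₃ = bearing FT1→GT1 = 74.290°,  θ₁₂ = bearing FT1→BH3 = 147.216°
dₓₜ = R·arcsin(sin δ₁₃ · sin(θ₁₃ − θ₁₂)) = 6371.2·arcsin(0.04560·sin(-72.927°)) = -277.806 km
|dₓₜ| = 277.806 km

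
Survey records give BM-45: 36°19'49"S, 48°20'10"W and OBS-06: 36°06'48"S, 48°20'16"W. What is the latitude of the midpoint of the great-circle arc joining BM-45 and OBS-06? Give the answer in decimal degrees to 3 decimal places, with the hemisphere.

36.222°S

BM-45: φ = -36.33028°, λ = -48.33611°
OBS-06: φ = -36.11333°, λ = -48.33778°
Bx = cos φ₂ cos Δλ = 0.807853,  By = cos φ₂ sin Δλ = -0.000023
φₘ = atan2(sin φ₁ + sin φ₂, √((cos φ₁ + Bx)² + By²)) = -36.22181°
λₘ = λ₁ + atan2(By, cos φ₁ + Bx) = -48.33695°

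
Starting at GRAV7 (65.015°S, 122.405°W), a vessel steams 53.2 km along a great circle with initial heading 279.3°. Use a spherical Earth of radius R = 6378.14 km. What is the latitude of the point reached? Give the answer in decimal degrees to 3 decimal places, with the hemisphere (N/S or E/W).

64.934°S

δ = d/R = 53.2/6378.14 = 0.008341 rad
φ₂ = arcsin(sin φ₁ cos δ + cos φ₁ sin δ cos θ)
   = arcsin(-0.90642·0.99997 + 0.42238·0.00834·0.16160) = -64.93362°
λ₂ = λ₁ + atan2(sin θ sin δ cos φ₁, cos δ − sin φ₁ sin φ₂) = -123.51824°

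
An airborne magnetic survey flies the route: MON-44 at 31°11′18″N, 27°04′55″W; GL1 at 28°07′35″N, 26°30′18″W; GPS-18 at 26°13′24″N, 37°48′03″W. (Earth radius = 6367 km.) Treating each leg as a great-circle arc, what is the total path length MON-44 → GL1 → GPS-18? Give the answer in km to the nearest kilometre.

1481 km

MON-44: φ = +31.18833°, λ = -27.08194°
GL1: φ = +28.12639°, λ = -26.50500°
GPS-18: φ = +26.22333°, λ = -37.80083°
MON-44→GL1: c = 0.054152 rad, d = 344.79 km
GL1→GPS-18: c = 0.178432 rad, d = 1136.08 km
Total = 344.79 + 1136.08 = 1480.87 km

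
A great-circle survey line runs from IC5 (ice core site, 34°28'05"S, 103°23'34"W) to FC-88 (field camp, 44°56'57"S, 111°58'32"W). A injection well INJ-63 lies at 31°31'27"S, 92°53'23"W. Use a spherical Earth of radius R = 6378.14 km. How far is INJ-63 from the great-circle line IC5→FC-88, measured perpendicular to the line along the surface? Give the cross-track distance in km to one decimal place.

727.8 km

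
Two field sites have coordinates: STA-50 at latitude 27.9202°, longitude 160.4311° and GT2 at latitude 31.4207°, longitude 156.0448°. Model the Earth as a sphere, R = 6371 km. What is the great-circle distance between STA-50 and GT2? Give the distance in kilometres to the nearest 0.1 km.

Δφ = 3.5005°,  Δλ = -4.3863°
a = sin²(Δφ/2) + cos φ₁ cos φ₂ sin²(Δλ/2) = 0.002037
c = 2·arcsin(√a) = 0.090300 rad = 5.1738°
d = R·c = 6371 × 0.090300 = 575.3 km

575.3 km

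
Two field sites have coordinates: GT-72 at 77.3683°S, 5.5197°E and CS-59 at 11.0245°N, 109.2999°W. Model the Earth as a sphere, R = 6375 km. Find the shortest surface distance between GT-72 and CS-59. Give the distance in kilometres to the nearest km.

11801 km

Δφ = 88.3928°,  Δλ = -114.8196°
a = sin²(Δφ/2) + cos φ₁ cos φ₂ sin²(Δλ/2) = 0.638351
c = 2·arcsin(√a) = 1.851156 rad = 106.0634°
d = R·c = 6375 × 1.851156 = 11801.1 km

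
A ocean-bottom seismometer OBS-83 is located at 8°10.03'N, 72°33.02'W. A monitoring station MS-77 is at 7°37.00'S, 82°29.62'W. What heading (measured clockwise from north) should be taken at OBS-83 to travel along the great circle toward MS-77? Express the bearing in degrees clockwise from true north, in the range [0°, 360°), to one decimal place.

OBS-83: φ = +8.16717°, λ = -72.55033°
MS-77: φ = -7.61667°, λ = -82.49367°
Δλ = -9.9433°
y = sin Δλ · cos φ₂ = -0.171151
x = cos φ₁ sin φ₂ − sin φ₁ cos φ₂ cos Δλ = -0.269894
θ = atan2(y, x) = -147.6195° → 212.3805° (mod 360°)

212.4°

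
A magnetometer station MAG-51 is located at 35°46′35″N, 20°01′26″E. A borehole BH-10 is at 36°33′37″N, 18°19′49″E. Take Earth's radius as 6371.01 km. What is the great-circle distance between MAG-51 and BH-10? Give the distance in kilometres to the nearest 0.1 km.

MAG-51: φ = +35.77639°, λ = +20.02389°
BH-10: φ = +36.56028°, λ = +18.33028°
Δφ = 0.7839°,  Δλ = -1.6936°
a = sin²(Δφ/2) + cos φ₁ cos φ₂ sin²(Δλ/2) = 0.000189
c = 2·arcsin(√a) = 0.027506 rad = 1.5760°
d = R·c = 6371.01 × 0.027506 = 175.2 km

175.2 km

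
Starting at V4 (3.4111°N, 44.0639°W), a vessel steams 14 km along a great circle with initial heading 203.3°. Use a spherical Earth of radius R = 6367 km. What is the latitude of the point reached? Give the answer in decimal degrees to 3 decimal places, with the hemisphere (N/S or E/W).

3.295°N

δ = d/R = 14/6367 = 0.002199 rad
φ₂ = arcsin(sin φ₁ cos δ + cos φ₁ sin δ cos θ)
   = arcsin(0.05950·1.00000 + 0.99823·0.00220·-0.91845) = 3.29539°
λ₂ = λ₁ + atan2(sin θ sin δ cos φ₁, cos δ − sin φ₁ sin φ₂) = -44.11381°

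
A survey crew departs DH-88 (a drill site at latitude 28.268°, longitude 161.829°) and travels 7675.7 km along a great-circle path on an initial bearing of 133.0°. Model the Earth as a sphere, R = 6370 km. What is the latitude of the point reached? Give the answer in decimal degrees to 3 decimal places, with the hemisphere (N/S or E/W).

23.048°S

δ = d/R = 7675.7/6370 = 1.204976 rad
φ₂ = arcsin(sin φ₁ cos δ + cos φ₁ sin δ cos θ)
   = arcsin(0.47360·0.35772 + 0.88074·0.93383·-0.68200) = -23.04827°
λ₂ = λ₁ + atan2(sin θ sin δ cos φ₁, cos δ − sin φ₁ sin φ₂) = -150.25124°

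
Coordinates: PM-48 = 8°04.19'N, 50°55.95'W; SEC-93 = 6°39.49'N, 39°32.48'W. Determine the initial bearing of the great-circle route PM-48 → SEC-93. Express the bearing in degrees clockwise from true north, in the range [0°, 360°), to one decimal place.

96.4°

PM-48: φ = +8.06983°, λ = -50.93250°
SEC-93: φ = +6.65817°, λ = -39.54133°
Δλ = 11.3912°
y = sin Δλ · cos φ₂ = 0.196174
x = cos φ₁ sin φ₂ − sin φ₁ cos φ₂ cos Δλ = -0.021889
θ = atan2(y, x) = 96.3667° → 96.3667° (mod 360°)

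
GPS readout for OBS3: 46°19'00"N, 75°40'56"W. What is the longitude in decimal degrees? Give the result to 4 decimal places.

75° + 40′/60 + 56″/3600 = 75 + 0.66667 + 0.01556 = 75.6822°

75.6822°W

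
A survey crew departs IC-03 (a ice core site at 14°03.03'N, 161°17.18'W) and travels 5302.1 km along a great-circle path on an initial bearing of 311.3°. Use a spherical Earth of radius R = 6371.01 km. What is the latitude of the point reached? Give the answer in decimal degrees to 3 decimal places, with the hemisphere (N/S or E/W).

IC-03: φ = +14.05050°, λ = -161.28633°
δ = d/R = 5302.1/6371.01 = 0.832223 rad
φ₂ = arcsin(sin φ₁ cos δ + cos φ₁ sin δ cos θ)
   = arcsin(0.24278·0.67323 + 0.97008·0.73943·0.66000) = 39.55881°
λ₂ = λ₁ + atan2(sin θ sin δ cos φ₁, cos δ − sin φ₁ sin φ₂) = 152.61552°

39.559°N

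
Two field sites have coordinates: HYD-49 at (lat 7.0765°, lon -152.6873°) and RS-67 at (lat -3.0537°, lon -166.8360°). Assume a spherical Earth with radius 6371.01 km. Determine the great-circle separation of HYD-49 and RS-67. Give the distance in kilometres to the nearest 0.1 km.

1932.5 km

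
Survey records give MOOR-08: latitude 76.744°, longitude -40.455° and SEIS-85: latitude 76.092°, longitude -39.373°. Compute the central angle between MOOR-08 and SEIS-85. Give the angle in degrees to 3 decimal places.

0.700°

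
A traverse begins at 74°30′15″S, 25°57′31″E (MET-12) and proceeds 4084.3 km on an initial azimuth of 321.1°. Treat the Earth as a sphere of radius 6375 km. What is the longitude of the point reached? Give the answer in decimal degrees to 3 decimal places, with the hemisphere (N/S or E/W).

MET-12: φ = -74.50417°, λ = +25.95861°
δ = d/R = 4084.3/6375 = 0.640675 rad
φ₂ = arcsin(sin φ₁ cos δ + cos φ₁ sin δ cos θ)
   = arcsin(-0.96365·0.80169 + 0.26717·0.59774·0.77824) = -40.41119°
λ₂ = λ₁ + atan2(sin θ sin δ cos φ₁, cos δ − sin φ₁ sin φ₂) = -3.57765°

3.578°W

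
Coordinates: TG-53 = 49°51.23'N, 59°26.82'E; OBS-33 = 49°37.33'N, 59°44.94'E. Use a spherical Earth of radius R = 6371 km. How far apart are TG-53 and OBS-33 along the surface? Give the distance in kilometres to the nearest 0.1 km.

33.7 km

TG-53: φ = +49.85383°, λ = +59.44700°
OBS-33: φ = +49.62217°, λ = +59.74900°
Δφ = -0.2317°,  Δλ = 0.3020°
a = sin²(Δφ/2) + cos φ₁ cos φ₂ sin²(Δλ/2) = 0.000007
c = 2·arcsin(√a) = 0.005287 rad = 0.3029°
d = R·c = 6371 × 0.005287 = 33.7 km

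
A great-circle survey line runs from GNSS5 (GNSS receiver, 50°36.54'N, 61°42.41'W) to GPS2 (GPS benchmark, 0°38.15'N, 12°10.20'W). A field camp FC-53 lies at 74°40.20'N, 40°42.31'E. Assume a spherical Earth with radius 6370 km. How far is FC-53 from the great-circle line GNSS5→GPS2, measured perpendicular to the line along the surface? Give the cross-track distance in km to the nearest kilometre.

GNSS5: φ = +50.60900°, λ = -61.70683°
GPS2: φ = +0.63583°, λ = -12.17000°
FC-53: φ = +74.67000°, λ = +40.70517°
δ₁₃ = central angle GNSS5→FC-53 = 0.782330 rad  (haversine)
θ₁₃ = bearing GNSS5→FC-53 = 21.486°,  θ₁₂ = bearing GNSS5→GPS2 = 123.022°
dₓₜ = R·arcsin(sin δ₁₃ · sin(θ₁₃ − θ₁₂)) = 6370·arcsin(0.70493·sin(-101.536°)) = -4856.797 km
|dₓₜ| = 4856.797 km

4857 km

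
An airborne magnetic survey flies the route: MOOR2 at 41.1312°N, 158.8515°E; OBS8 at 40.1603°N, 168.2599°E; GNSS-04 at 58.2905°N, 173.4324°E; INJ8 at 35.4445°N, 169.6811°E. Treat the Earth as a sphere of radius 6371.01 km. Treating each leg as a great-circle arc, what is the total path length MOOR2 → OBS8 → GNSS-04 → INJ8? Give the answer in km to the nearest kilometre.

5405 km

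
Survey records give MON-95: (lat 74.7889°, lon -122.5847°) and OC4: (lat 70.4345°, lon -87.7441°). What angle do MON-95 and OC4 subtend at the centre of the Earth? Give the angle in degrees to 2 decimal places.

11.08°

Δφ = -4.3544°,  Δλ = 34.8406°
a = sin²(Δφ/2) + cos φ₁ cos φ₂ sin²(Δλ/2) = 0.009318
c = 2·arcsin(√a) = 0.193365 rad = 11.0790°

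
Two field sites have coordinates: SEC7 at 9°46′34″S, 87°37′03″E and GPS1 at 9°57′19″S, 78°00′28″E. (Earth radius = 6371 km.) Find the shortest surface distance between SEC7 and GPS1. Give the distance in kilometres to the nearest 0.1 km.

1052.9 km

SEC7: φ = -9.77611°, λ = +87.61750°
GPS1: φ = -9.95528°, λ = +78.00778°
Δφ = -0.1792°,  Δλ = -9.6097°
a = sin²(Δφ/2) + cos φ₁ cos φ₂ sin²(Δλ/2) = 0.006813
c = 2·arcsin(√a) = 0.165265 rad = 9.4690°
d = R·c = 6371 × 0.165265 = 1052.9 km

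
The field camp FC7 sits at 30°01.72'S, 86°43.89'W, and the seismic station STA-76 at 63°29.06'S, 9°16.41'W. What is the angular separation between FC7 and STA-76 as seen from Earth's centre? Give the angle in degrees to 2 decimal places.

57.88°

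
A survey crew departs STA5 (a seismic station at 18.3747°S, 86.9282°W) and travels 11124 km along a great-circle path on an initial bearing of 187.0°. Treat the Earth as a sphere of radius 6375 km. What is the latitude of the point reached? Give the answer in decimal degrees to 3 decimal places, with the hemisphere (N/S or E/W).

60.818°S

δ = d/R = 11124/6375 = 1.744941 rad
φ₂ = arcsin(sin φ₁ cos δ + cos φ₁ sin δ cos θ)
   = arcsin(-0.31523·-0.17327 + 0.94902·0.98488·-0.99255) = -60.81809°
λ₂ = λ₁ + atan2(sin θ sin δ cos φ₁, cos δ − sin φ₁ sin φ₂) = 107.32249°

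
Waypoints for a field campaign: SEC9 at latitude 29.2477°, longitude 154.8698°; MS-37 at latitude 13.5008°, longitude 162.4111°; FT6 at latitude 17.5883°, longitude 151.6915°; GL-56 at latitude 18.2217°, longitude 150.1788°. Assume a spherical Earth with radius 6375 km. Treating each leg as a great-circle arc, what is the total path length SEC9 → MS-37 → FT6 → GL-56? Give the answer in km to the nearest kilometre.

3327 km

SEC9→MS-37: c = 0.300692 rad, d = 1916.91 km
MS-37→FT6: c = 0.193792 rad, d = 1235.42 km
FT6→GL-56: c = 0.027447 rad, d = 174.98 km
Total = 1916.91 + 1235.42 + 174.98 = 3327.31 km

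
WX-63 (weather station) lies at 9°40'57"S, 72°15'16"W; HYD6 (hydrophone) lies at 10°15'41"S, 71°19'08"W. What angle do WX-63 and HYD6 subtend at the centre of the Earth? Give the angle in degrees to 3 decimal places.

1.088°

WX-63: φ = -9.68250°, λ = -72.25444°
HYD6: φ = -10.26139°, λ = -71.31889°
Δφ = -0.5789°,  Δλ = 0.9356°
a = sin²(Δφ/2) + cos φ₁ cos φ₂ sin²(Δλ/2) = 0.000090
c = 2·arcsin(√a) = 0.018992 rad = 1.0882°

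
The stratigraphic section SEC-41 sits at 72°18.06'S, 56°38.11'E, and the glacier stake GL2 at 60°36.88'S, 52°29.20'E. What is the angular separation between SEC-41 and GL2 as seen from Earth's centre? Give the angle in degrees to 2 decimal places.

11.80°

SEC-41: φ = -72.30100°, λ = +56.63517°
GL2: φ = -60.61467°, λ = +52.48667°
Δφ = 11.6863°,  Δλ = -4.1485°
a = sin²(Δφ/2) + cos φ₁ cos φ₂ sin²(Δλ/2) = 0.010560
c = 2·arcsin(√a) = 0.205886 rad = 11.7964°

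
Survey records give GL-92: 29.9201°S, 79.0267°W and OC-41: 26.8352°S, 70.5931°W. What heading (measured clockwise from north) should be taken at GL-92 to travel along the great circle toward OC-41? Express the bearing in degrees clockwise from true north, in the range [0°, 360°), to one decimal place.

Δλ = 8.4336°
y = sin Δλ · cos φ₂ = 0.130869
x = cos φ₁ sin φ₂ − sin φ₁ cos φ₂ cos Δλ = 0.049003
θ = atan2(y, x) = 69.4720° → 69.4720° (mod 360°)

69.5°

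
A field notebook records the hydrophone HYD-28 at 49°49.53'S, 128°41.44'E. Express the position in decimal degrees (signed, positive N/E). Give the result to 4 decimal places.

-49.8255°, +128.6907°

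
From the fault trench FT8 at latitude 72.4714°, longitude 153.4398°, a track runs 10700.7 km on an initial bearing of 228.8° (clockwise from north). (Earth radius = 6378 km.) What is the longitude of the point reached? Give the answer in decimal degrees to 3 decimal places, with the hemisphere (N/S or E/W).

δ = d/R = 10700.7/6378 = 1.677752 rad
φ₂ = arcsin(sin φ₁ cos δ + cos φ₁ sin δ cos θ)
   = arcsin(0.95357·-0.10675 + 0.30118·0.99429·-0.65869) = -17.40033°
λ₂ = λ₁ + atan2(sin θ sin δ cos φ₁, cos δ − sin φ₁ sin φ₂) = 101.81225°

101.812°E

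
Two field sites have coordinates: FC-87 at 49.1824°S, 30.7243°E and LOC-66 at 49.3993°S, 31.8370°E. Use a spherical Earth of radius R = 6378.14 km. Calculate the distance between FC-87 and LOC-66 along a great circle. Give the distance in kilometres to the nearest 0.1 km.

Δφ = -0.2169°,  Δλ = 1.1127°
a = sin²(Δφ/2) + cos φ₁ cos φ₂ sin²(Δλ/2) = 0.000044
c = 2·arcsin(√a) = 0.013220 rad = 0.7574°
d = R·c = 6378.14 × 0.013220 = 84.3 km

84.3 km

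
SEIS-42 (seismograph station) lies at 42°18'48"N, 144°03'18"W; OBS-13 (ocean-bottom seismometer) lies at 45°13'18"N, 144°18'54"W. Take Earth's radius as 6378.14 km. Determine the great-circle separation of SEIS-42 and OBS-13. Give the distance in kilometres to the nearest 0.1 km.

SEIS-42: φ = +42.31333°, λ = -144.05500°
OBS-13: φ = +45.22167°, λ = -144.31500°
Δφ = 2.9083°,  Δλ = -0.2600°
a = sin²(Δφ/2) + cos φ₁ cos φ₂ sin²(Δλ/2) = 0.000647
c = 2·arcsin(√a) = 0.050866 rad = 2.9144°
d = R·c = 6378.14 × 0.050866 = 324.4 km

324.4 km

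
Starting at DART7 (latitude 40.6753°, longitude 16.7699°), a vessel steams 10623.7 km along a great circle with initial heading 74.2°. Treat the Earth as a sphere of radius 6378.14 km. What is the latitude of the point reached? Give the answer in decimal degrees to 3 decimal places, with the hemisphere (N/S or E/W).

8.271°N

δ = d/R = 10623.7/6378.14 = 1.665642 rad
φ₂ = arcsin(sin φ₁ cos δ + cos φ₁ sin δ cos θ)
   = arcsin(0.65177·-0.09470 + 0.75842·0.99551·0.27228) = 8.27058°
λ₂ = λ₁ + atan2(sin θ sin δ cos φ₁, cos δ − sin φ₁ sin φ₂) = 121.31271°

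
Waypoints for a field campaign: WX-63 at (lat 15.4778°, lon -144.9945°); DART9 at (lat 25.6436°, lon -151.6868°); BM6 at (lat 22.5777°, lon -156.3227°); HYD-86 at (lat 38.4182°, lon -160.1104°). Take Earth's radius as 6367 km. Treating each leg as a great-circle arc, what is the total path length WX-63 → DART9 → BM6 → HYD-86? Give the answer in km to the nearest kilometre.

WX-63→DART9: c = 0.208312 rad, d = 1326.32 km
DART9→BM6: c = 0.091187 rad, d = 580.58 km
BM6→HYD-86: c = 0.282200 rad, d = 1796.77 km
Total = 1326.32 + 580.58 + 1796.77 = 3703.68 km

3704 km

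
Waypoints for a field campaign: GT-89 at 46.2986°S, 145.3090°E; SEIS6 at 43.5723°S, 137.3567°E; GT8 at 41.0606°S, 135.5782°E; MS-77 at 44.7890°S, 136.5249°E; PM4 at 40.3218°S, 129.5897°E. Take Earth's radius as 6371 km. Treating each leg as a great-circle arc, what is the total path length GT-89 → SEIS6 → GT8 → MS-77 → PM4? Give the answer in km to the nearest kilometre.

2186 km

GT-89→SEIS6: c = 0.109100 rad, d = 695.07 km
SEIS6→GT8: c = 0.049480 rad, d = 315.23 km
GT8→MS-77: c = 0.066187 rad, d = 421.68 km
MS-77→PM4: c = 0.118365 rad, d = 754.10 km
Total = 695.07 + 315.23 + 421.68 + 754.10 = 2186.08 km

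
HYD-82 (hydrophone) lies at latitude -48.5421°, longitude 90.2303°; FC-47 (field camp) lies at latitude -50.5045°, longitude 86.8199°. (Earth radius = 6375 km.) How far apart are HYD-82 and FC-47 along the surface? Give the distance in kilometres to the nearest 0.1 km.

329.1 km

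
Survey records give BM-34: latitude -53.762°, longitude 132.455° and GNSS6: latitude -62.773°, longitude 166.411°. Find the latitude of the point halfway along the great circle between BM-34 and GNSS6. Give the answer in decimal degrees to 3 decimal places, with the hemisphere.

59.379°S

Bx = cos φ₂ cos Δλ = 0.379495,  By = cos φ₂ sin Δλ = 0.255549
φₘ = atan2(sin φ₁ + sin φ₂, √((cos φ₁ + Bx)² + By²)) = -59.37904°
λₘ = λ₁ + atan2(By, cos φ₁ + Bx) = 147.20510°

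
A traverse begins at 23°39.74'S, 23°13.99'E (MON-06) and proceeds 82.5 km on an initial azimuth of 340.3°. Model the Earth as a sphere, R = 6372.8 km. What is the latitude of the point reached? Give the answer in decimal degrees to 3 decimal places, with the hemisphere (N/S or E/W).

MON-06: φ = -23.66233°, λ = +23.23317°
δ = d/R = 82.5/6372.8 = 0.012946 rad
φ₂ = arcsin(sin φ₁ cos δ + cos φ₁ sin δ cos θ)
   = arcsin(-0.40135·0.99992 + 0.91593·0.01295·0.94147) = -22.96378°
λ₂ = λ₁ + atan2(sin θ sin δ cos φ₁, cos δ − sin φ₁ sin φ₂) = 22.96162°

22.964°S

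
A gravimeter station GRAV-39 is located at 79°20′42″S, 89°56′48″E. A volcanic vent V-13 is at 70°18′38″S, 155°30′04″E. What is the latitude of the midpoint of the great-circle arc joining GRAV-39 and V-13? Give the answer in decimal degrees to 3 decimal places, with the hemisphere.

GRAV-39: φ = -79.34500°, λ = +89.94667°
V-13: φ = -70.31056°, λ = +155.50111°
Bx = cos φ₂ cos Δλ = 0.139428,  By = cos φ₂ sin Δλ = 0.306718
φₘ = atan2(sin φ₁ + sin φ₂, √((cos φ₁ + Bx)² + By²)) = -76.93982°
λₘ = λ₁ + atan2(By, cos φ₁ + Bx) = 133.34870°

76.940°S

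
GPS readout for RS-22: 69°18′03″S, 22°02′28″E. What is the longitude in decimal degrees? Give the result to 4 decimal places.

22° + 2′/60 + 28″/3600 = 22 + 0.03333 + 0.00778 = 22.0411°

22.0411°E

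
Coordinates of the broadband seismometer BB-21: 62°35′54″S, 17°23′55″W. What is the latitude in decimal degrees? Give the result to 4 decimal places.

62° + 35′/60 + 54″/3600 = 62 + 0.58333 + 0.01500 = 62.5983°

62.5983°S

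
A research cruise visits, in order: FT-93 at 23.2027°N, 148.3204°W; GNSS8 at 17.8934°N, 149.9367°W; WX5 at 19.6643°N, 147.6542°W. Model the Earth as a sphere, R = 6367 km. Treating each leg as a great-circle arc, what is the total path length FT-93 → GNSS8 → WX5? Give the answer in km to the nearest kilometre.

FT-93→GNSS8: c = 0.096352 rad, d = 613.48 km
GNSS8→WX5: c = 0.048761 rad, d = 310.46 km
Total = 613.48 + 310.46 = 923.94 km

924 km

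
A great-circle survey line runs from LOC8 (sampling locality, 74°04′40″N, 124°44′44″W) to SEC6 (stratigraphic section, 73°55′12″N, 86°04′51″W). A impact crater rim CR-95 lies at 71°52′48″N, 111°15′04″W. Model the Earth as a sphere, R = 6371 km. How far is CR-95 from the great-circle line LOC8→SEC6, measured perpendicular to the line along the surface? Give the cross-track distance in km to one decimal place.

LOC8: φ = +74.07778°, λ = -124.74556°
SEC6: φ = +73.92000°, λ = -86.08083°
CR-95: φ = +71.88000°, λ = -111.25111°
δ₁₃ = central angle LOC8→CR-95 = 0.078647 rad  (haversine)
θ₁₃ = bearing LOC8→CR-95 = 112.521°,  θ₁₂ = bearing LOC8→SEC6 = 72.180°
dₓₜ = R·arcsin(sin δ₁₃ · sin(θ₁₃ − θ₁₂)) = 6371·arcsin(0.07857·sin(40.341°)) = 324.160 km
|dₓₜ| = 324.160 km

324.2 km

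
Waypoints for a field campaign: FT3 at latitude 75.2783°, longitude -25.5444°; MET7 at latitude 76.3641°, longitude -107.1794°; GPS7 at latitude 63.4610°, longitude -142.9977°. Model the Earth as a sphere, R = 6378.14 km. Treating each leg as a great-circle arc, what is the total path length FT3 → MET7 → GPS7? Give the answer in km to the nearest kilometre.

FT3→MET7: c = 0.321932 rad, d = 2053.33 km
MET7→GPS7: c = 0.301717 rad, d = 1924.39 km
Total = 2053.33 + 1924.39 = 3977.72 km

3978 km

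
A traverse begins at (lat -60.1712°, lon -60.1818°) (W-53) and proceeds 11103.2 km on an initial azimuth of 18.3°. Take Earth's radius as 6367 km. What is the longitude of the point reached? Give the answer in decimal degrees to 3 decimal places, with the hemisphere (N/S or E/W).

δ = d/R = 11103.2/6367 = 1.743867 rad
φ₂ = arcsin(sin φ₁ cos δ + cos φ₁ sin δ cos θ)
   = arcsin(-0.86752·-0.17221 + 0.49741·0.98506·0.94943) = 37.92225°
λ₂ = λ₁ + atan2(sin θ sin δ cos φ₁, cos δ − sin φ₁ sin φ₂) = -37.09694°

37.097°W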